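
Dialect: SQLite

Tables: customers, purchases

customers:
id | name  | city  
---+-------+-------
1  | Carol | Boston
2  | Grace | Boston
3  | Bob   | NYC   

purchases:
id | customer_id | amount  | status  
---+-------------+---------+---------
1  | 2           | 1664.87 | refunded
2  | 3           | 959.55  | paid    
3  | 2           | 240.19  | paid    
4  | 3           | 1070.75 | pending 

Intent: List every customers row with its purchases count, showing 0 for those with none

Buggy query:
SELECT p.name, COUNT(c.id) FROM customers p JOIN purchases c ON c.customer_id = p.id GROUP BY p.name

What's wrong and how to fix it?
Bug: INNER JOIN drops customers rows that have no matching purchases rows

Fix: Switch to LEFT JOIN to retain unmatched parent rows

Corrected query:
SELECT p.name, COUNT(c.id) FROM customers p LEFT JOIN purchases c ON c.customer_id = p.id GROUP BY p.name

Result:
name  | COUNT(c.id)
------+------------
Bob   | 2          
Carol | 0          
Grace | 2          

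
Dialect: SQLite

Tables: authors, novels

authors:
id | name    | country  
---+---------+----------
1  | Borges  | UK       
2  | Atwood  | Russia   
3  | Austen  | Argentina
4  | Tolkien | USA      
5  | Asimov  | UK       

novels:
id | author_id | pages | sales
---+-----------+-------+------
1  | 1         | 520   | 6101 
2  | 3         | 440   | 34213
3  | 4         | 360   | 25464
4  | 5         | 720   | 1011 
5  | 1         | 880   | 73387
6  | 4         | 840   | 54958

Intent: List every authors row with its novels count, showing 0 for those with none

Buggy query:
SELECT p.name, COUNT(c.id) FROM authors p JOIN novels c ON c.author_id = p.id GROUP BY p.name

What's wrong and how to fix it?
Bug: An inner join excludes parents with zero children

Fix: Use LEFT JOIN so parents without children still appear (COUNT(c.id) gives 0)

Corrected query:
SELECT p.name, COUNT(c.id) FROM authors p LEFT JOIN novels c ON c.author_id = p.id GROUP BY p.name

Result:
name    | COUNT(c.id)
--------+------------
Asimov  | 1          
Atwood  | 0          
Austen  | 1          
Borges  | 2          
Tolkien | 2          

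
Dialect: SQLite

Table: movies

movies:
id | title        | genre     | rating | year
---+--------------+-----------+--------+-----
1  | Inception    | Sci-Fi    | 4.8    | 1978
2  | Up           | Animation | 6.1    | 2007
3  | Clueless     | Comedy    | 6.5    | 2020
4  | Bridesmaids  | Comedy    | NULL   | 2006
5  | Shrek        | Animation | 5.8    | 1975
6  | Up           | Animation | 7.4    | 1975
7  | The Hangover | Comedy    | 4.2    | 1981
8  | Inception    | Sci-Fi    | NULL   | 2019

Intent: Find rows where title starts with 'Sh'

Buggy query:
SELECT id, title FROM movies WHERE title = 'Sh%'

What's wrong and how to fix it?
Bug: '=' compares the literal string including the % character; pattern matching needs LIKE

Fix: Replace '=' with LIKE so 'Sh%' is treated as a pattern

Corrected query:
SELECT id, title FROM movies WHERE title LIKE 'Sh%'

Result:
id | title
---+------
5  | Shrek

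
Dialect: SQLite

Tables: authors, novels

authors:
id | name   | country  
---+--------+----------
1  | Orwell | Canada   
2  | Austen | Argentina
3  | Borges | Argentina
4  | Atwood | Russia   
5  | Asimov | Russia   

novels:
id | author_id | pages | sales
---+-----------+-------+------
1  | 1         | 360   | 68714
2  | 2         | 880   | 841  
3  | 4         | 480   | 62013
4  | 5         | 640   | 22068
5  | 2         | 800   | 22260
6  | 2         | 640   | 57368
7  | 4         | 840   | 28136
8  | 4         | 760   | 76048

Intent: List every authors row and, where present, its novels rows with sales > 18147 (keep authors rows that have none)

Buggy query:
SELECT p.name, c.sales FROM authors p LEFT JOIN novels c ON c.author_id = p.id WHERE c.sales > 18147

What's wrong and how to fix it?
Bug: A WHERE condition on the right-hand table after LEFT JOIN drops unmatched parents

Fix: Move the right-table condition into the ON clause so unmatched parents are kept

Corrected query:
SELECT p.name, c.sales FROM authors p LEFT JOIN novels c ON c.author_id = p.id AND c.sales > 18147

Result:
name   | sales
-------+------
Orwell | 68714
Austen | 22260
Austen | 57368
Borges | NULL 
Atwood | 28136
Atwood | 62013
Atwood | 76048
Asimov | 22068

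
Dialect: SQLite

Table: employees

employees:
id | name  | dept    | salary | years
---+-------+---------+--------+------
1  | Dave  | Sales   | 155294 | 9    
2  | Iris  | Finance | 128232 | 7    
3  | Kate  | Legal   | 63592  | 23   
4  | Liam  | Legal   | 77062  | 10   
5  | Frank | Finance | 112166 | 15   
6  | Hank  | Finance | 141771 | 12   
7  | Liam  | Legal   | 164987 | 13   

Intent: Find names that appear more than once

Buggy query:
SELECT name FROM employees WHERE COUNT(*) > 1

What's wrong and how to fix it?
Bug: COUNT(*) is an aggregate and cannot be used in WHERE

Fix: GROUP BY name, then filter groups with HAVING COUNT(*) > 1

Corrected query:
SELECT name FROM employees GROUP BY name HAVING COUNT(*) > 1

Result:
name
----
Liam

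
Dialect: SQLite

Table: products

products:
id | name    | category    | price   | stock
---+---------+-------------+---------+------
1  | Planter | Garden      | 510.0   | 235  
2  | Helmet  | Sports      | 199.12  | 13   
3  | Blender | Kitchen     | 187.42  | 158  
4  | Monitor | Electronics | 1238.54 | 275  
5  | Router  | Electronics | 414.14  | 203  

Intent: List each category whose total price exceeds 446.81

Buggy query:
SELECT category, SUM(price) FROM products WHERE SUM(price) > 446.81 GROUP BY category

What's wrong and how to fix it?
Bug: WHERE runs before GROUP BY, so aggregates aren't available there

Fix: Move the aggregate condition to a HAVING clause

Corrected query:
SELECT category, SUM(price) FROM products GROUP BY category HAVING SUM(price) > 446.81

Result:
category    | SUM(price)
------------+-----------
Electronics | 1652.68   
Garden      | 510       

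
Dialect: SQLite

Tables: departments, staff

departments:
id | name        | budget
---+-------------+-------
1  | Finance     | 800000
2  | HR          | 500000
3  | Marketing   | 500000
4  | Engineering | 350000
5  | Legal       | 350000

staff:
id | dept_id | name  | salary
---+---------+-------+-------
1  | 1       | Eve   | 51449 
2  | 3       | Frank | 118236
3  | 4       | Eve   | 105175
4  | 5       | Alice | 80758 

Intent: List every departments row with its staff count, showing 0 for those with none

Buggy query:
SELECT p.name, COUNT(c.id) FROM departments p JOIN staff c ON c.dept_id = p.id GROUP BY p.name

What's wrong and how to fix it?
Bug: INNER JOIN drops departments rows that have no matching staff rows

Fix: Switch to LEFT JOIN to retain unmatched parent rows

Corrected query:
SELECT p.name, COUNT(c.id) FROM departments p LEFT JOIN staff c ON c.dept_id = p.id GROUP BY p.name

Result:
name        | COUNT(c.id)
------------+------------
Engineering | 1          
Finance     | 1          
HR          | 0          
Legal       | 1          
Marketing   | 1          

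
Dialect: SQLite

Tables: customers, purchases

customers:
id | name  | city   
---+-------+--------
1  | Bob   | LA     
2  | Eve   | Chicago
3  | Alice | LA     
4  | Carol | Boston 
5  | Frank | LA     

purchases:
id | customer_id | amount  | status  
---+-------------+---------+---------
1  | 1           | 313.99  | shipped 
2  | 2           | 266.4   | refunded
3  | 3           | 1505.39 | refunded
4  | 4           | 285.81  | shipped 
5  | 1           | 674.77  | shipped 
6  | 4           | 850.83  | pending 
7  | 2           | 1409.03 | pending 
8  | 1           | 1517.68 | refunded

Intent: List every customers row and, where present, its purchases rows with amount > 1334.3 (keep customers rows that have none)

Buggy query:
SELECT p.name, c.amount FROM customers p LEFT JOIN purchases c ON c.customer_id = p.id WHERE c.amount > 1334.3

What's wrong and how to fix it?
Bug: Filtering c.amount in WHERE discards the NULL rows produced by LEFT JOIN, turning it into an inner join

Fix: Put 'c.amount > 1334.3' in the JOIN's ON clause instead of WHERE

Corrected query:
SELECT p.name, c.amount FROM customers p LEFT JOIN purchases c ON c.customer_id = p.id AND c.amount > 1334.3

Result:
name  | amount 
------+--------
Bob   | 1517.68
Eve   | 1409.03
Alice | 1505.39
Carol | NULL   
Frank | NULL   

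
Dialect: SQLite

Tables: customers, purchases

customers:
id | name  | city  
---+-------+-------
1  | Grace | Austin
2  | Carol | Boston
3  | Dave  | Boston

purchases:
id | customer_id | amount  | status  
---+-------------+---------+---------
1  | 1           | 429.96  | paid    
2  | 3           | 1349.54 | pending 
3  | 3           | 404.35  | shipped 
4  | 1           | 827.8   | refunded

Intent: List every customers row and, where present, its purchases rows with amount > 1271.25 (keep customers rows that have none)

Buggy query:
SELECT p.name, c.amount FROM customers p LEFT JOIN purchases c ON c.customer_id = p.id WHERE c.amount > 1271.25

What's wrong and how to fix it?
Bug: A WHERE condition on the right-hand table after LEFT JOIN drops unmatched parents

Fix: Move the right-table condition into the ON clause so unmatched parents are kept

Corrected query:
SELECT p.name, c.amount FROM customers p LEFT JOIN purchases c ON c.customer_id = p.id AND c.amount > 1271.25

Result:
name  | amount 
------+--------
Grace | NULL   
Carol | NULL   
Dave  | 1349.54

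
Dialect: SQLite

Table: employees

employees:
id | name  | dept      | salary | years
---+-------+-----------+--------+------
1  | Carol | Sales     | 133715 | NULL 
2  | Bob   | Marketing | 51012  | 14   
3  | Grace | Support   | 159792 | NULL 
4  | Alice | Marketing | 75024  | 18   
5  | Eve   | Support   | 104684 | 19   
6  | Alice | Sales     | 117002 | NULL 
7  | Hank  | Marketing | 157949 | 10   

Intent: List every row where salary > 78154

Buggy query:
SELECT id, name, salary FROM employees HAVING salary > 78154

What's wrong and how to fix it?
Bug: This is a non-aggregate query (no GROUP BY, no aggregates), so in SQLite the HAVING clause is invalid here; a row-level condition belongs in WHERE

Fix: Replace HAVING with WHERE since the condition applies to individual rows

Corrected query:
SELECT id, name, salary FROM employees WHERE salary > 78154

Result:
id | name  | salary
---+-------+-------
1  | Carol | 133715
3  | Grace | 159792
5  | Eve   | 104684
6  | Alice | 117002
7  | Hank  | 157949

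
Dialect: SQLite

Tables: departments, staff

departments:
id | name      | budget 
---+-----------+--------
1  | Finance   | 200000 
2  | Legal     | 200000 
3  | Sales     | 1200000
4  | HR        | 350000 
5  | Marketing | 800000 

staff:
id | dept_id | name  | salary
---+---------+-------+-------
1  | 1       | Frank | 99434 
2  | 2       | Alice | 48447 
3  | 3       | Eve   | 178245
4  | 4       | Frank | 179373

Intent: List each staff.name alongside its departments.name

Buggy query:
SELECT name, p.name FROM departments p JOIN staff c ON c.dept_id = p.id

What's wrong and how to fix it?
Bug: 'name' exists in both joined tables, so the database can't tell which one is meant

Fix: Qualify the column with its table alias (c.name)

Corrected query:
SELECT c.name, p.name FROM departments p JOIN staff c ON c.dept_id = p.id

Result:
name  | name   
------+--------
Frank | Finance
Alice | Legal  
Eve   | Sales  
Frank | HR     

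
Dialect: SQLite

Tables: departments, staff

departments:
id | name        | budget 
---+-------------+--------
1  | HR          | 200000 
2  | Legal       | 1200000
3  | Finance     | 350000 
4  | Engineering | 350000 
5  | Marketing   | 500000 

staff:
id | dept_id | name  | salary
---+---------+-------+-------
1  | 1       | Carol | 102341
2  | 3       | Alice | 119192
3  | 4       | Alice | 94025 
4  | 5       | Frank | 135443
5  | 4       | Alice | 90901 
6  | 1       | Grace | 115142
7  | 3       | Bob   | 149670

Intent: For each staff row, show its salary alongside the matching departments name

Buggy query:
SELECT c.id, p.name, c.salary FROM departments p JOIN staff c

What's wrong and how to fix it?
Bug: JOIN with no ON clause produces a cartesian product; every staff row pairs with every departments row

Fix: Add ON c.dept_id = p.id to the JOIN

Corrected query:
SELECT c.id, p.name, c.salary FROM departments p JOIN staff c ON c.dept_id = p.id

Result:
id | name        | salary
---+-------------+-------
1  | HR          | 102341
2  | Finance     | 119192
3  | Engineering | 94025 
4  | Marketing   | 135443
5  | Engineering | 90901 
6  | HR          | 115142
7  | Finance     | 149670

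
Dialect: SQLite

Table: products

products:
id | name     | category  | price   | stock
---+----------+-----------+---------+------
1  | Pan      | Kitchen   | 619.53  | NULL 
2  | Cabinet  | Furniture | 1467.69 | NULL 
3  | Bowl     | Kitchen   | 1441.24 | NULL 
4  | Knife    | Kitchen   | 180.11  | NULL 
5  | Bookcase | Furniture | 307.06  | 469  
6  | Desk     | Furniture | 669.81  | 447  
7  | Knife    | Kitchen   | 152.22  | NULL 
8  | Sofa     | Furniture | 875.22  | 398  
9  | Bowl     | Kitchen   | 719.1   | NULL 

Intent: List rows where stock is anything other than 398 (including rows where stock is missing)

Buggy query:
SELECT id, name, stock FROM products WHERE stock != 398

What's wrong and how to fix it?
Bug: 'stock != 398' is unknown when stock is NULL, so NULL rows are silently excluded

Fix: Handle NULL separately with IS NULL alongside the inequality

Corrected query:
SELECT id, name, stock FROM products WHERE stock != 398 OR stock IS NULL

Result:
id | name     | stock
---+----------+------
1  | Pan      | NULL 
2  | Cabinet  | NULL 
3  | Bowl     | NULL 
4  | Knife    | NULL 
5  | Bookcase | 469  
6  | Desk     | 447  
7  | Knife    | NULL 
9  | Bowl     | NULL 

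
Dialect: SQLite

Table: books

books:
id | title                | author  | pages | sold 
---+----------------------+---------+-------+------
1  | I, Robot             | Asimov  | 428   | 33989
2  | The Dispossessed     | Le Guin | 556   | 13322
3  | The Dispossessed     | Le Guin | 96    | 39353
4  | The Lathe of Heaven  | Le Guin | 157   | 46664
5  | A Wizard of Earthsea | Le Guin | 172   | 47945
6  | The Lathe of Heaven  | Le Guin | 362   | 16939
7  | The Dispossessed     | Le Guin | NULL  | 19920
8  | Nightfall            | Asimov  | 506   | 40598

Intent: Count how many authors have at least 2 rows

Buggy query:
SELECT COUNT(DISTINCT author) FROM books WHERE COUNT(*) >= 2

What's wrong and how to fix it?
Bug: WHERE filters individual rows, not groups, so a group-level COUNT is invalid there

Fix: Use a subquery that GROUPs and filters with HAVING, then count its rows

Corrected query:
SELECT COUNT(*) FROM (SELECT author FROM books GROUP BY author HAVING COUNT(*) >= 2)

Result:
COUNT(*)
--------
2       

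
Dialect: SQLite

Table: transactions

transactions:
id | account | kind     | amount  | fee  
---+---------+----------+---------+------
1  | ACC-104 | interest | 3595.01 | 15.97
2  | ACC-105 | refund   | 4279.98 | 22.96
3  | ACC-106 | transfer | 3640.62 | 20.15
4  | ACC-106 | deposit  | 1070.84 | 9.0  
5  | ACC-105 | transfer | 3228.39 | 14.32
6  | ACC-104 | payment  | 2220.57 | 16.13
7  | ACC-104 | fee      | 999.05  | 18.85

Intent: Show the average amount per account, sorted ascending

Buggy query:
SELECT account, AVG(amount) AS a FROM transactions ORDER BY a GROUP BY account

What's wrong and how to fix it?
Bug: GROUP BY must precede ORDER BY

Fix: Move ORDER BY to the end, after GROUP BY

Corrected query:
SELECT account, AVG(amount) AS a FROM transactions GROUP BY account ORDER BY a

Result:
account | a          
--------+------------
ACC-104 | 2271.543333
ACC-106 | 2355.73    
ACC-105 | 3754.185   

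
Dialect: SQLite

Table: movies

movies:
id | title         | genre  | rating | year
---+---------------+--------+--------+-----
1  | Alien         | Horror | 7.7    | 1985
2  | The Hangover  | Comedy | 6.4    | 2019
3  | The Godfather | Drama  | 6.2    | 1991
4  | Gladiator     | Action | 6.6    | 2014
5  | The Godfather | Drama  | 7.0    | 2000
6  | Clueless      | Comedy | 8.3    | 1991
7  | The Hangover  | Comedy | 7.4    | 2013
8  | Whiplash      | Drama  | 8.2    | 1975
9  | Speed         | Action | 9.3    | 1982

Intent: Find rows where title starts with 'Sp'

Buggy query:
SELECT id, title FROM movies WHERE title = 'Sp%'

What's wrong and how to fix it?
Bug: '=' compares the literal string including the % character; pattern matching needs LIKE

Fix: Replace '=' with LIKE so 'Sp%' is treated as a pattern

Corrected query:
SELECT id, title FROM movies WHERE title LIKE 'Sp%'

Result:
id | title
---+------
9  | Speed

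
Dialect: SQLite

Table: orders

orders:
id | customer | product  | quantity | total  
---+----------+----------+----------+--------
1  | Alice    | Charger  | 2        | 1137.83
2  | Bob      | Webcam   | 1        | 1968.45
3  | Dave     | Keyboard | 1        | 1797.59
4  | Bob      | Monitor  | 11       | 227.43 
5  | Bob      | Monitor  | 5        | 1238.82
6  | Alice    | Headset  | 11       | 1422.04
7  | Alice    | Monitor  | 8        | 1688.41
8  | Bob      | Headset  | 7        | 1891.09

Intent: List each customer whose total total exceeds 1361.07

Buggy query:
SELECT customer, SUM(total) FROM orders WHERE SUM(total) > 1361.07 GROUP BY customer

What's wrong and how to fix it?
Bug: WHERE runs before GROUP BY, so aggregates aren't available there

Fix: Use HAVING (which filters groups after aggregation) instead of WHERE

Corrected query:
SELECT customer, SUM(total) FROM orders GROUP BY customer HAVING SUM(total) > 1361.07

Result:
customer | SUM(total)
---------+-----------
Alice    | 4248.28   
Bob      | 5325.79   
Dave     | 1797.59   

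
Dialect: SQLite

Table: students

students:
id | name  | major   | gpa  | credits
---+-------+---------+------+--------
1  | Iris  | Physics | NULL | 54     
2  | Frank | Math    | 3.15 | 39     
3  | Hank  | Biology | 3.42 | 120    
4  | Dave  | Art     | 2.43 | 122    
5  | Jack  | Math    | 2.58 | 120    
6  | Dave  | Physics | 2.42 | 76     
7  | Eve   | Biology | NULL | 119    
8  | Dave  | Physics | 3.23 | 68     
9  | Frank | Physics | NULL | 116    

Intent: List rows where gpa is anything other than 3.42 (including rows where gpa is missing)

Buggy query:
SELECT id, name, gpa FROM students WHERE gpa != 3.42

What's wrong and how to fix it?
Bug: 'gpa != 3.42' is unknown when gpa is NULL, so NULL rows are silently excluded

Fix: Handle NULL separately with IS NULL alongside the inequality

Corrected query:
SELECT id, name, gpa FROM students WHERE gpa != 3.42 OR gpa IS NULL

Result:
id | name  | gpa 
---+-------+-----
1  | Iris  | NULL
2  | Frank | 3.15
4  | Dave  | 2.43
5  | Jack  | 2.58
6  | Dave  | 2.42
7  | Eve   | NULL
8  | Dave  | 3.23
9  | Frank | NULL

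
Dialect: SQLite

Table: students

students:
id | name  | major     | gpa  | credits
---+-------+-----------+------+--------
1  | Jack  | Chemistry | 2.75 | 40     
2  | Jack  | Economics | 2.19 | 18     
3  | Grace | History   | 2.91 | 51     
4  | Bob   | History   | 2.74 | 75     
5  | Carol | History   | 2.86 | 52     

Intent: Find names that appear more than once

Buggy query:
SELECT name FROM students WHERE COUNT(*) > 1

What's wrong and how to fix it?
Bug: COUNT(*) is an aggregate and cannot be used in WHERE

Fix: Group first, then use HAVING for the count condition

Corrected query:
SELECT name FROM students GROUP BY name HAVING COUNT(*) > 1

Result:
name
----
Jack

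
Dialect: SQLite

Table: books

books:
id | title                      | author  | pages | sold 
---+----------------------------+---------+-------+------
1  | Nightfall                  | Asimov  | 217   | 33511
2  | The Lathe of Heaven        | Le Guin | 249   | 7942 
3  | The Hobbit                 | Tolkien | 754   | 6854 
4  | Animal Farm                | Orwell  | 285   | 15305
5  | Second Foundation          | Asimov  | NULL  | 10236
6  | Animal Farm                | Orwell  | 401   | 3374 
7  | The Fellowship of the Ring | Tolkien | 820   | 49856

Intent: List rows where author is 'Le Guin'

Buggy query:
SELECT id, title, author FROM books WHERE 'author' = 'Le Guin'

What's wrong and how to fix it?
Bug: 'author' in single quotes is a string literal, not the column; the comparison is literal-vs-literal and never true

Fix: Remove the quotes around the column name (or use double quotes for an identifier)

Corrected query:
SELECT id, title, author FROM books WHERE author = 'Le Guin'

Result:
id | title               | author 
---+---------------------+--------
2  | The Lathe of Heaven | Le Guin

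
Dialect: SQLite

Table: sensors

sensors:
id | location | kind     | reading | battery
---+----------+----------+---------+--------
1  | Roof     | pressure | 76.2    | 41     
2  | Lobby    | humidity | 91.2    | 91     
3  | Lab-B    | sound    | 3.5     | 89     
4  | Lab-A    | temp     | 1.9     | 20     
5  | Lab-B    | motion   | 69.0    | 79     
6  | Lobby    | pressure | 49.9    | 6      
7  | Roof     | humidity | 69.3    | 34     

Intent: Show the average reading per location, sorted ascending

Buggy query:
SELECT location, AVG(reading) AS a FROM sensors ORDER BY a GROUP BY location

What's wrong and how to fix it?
Bug: ORDER BY appears before GROUP BY; SQL clause order requires GROUP BY first

Fix: Reorder: SELECT … FROM … GROUP BY … ORDER BY …

Corrected query:
SELECT location, AVG(reading) AS a FROM sensors GROUP BY location ORDER BY a

Result:
location | a    
---------+------
Lab-A    | 1.9  
Lab-B    | 36.25
Lobby    | 70.55
Roof     | 72.75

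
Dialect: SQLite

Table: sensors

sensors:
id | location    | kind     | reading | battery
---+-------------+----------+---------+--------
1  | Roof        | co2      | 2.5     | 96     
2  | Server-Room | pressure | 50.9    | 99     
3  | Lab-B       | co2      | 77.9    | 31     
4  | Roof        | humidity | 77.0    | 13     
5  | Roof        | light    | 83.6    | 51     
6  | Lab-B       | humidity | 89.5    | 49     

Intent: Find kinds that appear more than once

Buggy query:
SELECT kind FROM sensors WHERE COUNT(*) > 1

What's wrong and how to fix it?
Bug: COUNT(*) is an aggregate and cannot be used in WHERE

Fix: GROUP BY kind, then filter groups with HAVING COUNT(*) > 1

Corrected query:
SELECT kind FROM sensors GROUP BY kind HAVING COUNT(*) > 1

Result:
kind    
--------
co2     
humidity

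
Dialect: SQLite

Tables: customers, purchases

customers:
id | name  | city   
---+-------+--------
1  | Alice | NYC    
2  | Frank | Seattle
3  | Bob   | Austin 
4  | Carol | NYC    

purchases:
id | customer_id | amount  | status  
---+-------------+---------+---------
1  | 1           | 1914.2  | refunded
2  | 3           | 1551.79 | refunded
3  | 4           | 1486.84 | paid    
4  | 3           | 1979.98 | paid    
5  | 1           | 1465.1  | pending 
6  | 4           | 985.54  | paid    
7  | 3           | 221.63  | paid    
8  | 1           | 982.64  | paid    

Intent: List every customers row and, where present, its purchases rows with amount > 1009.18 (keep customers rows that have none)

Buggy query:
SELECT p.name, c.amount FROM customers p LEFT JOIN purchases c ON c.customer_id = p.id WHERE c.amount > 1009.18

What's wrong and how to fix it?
Bug: Filtering c.amount in WHERE discards the NULL rows produced by LEFT JOIN, turning it into an inner join

Fix: Put 'c.amount > 1009.18' in the JOIN's ON clause instead of WHERE

Corrected query:
SELECT p.name, c.amount FROM customers p LEFT JOIN purchases c ON c.customer_id = p.id AND c.amount > 1009.18

Result:
name  | amount 
------+--------
Alice | 1465.1 
Alice | 1914.2 
Frank | NULL   
Bob   | 1551.79
Bob   | 1979.98
Carol | 1486.84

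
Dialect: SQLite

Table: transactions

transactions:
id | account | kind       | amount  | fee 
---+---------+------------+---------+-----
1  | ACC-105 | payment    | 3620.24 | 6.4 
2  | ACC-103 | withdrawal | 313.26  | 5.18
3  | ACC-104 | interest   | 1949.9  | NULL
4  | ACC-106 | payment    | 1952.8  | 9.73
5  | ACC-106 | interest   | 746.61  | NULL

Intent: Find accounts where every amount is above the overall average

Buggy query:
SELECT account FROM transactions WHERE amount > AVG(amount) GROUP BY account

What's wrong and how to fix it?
Bug: WHERE evaluates per row before aggregation, so AVG() is unavailable

Fix: Compute the overall average in a scalar subquery and compare each group's MIN against it in HAVING

Corrected query:
SELECT account FROM transactions GROUP BY account HAVING MIN(amount) > (SELECT AVG(amount) FROM transactions)

Result:
account
-------
ACC-104
ACC-105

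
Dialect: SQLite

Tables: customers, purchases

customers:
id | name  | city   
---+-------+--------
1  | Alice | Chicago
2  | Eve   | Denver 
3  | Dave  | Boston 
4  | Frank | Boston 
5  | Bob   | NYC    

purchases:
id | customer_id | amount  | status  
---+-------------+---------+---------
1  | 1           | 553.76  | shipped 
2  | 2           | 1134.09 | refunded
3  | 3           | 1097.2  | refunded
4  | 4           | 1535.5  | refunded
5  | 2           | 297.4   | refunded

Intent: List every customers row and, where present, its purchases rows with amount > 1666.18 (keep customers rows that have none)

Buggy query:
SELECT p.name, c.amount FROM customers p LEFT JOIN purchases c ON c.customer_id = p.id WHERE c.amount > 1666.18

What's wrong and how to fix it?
Bug: A WHERE condition on the right-hand table after LEFT JOIN drops unmatched parents

Fix: Move the right-table condition into the ON clause so unmatched parents are kept

Corrected query:
SELECT p.name, c.amount FROM customers p LEFT JOIN purchases c ON c.customer_id = p.id AND c.amount > 1666.18

Result:
name  | amount
------+-------
Alice | NULL  
Eve   | NULL  
Dave  | NULL  
Frank | NULL  
Bob   | NULL  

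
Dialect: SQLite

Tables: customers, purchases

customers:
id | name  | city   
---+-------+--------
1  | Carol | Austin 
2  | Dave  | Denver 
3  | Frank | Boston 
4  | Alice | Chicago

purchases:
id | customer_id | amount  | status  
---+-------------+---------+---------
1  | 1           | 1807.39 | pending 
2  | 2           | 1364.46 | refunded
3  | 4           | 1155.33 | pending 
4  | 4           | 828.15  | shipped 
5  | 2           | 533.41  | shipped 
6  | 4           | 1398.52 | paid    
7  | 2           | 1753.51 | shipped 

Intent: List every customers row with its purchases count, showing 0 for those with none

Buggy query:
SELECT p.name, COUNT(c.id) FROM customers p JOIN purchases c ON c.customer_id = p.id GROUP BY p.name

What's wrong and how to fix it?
Bug: INNER JOIN drops customers rows that have no matching purchases rows

Fix: Use LEFT JOIN so parents without children still appear (COUNT(c.id) gives 0)

Corrected query:
SELECT p.name, COUNT(c.id) FROM customers p LEFT JOIN purchases c ON c.customer_id = p.id GROUP BY p.name

Result:
name  | COUNT(c.id)
------+------------
Alice | 3          
Carol | 1          
Dave  | 3          
Frank | 0          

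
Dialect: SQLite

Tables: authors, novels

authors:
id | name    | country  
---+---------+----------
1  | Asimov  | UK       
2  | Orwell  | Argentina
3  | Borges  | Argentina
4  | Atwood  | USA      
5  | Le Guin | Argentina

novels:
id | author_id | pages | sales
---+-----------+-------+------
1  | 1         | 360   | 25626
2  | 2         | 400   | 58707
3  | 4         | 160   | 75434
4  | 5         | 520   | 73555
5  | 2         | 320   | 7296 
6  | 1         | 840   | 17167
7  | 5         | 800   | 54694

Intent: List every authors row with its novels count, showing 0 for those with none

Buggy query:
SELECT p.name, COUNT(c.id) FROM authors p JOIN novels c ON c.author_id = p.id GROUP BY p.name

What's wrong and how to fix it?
Bug: INNER JOIN drops authors rows that have no matching novels rows

Fix: Switch to LEFT JOIN to retain unmatched parent rows

Corrected query:
SELECT p.name, COUNT(c.id) FROM authors p LEFT JOIN novels c ON c.author_id = p.id GROUP BY p.name

Result:
name    | COUNT(c.id)
--------+------------
Asimov  | 2          
Atwood  | 1          
Borges  | 0          
Le Guin | 2          
Orwell  | 2          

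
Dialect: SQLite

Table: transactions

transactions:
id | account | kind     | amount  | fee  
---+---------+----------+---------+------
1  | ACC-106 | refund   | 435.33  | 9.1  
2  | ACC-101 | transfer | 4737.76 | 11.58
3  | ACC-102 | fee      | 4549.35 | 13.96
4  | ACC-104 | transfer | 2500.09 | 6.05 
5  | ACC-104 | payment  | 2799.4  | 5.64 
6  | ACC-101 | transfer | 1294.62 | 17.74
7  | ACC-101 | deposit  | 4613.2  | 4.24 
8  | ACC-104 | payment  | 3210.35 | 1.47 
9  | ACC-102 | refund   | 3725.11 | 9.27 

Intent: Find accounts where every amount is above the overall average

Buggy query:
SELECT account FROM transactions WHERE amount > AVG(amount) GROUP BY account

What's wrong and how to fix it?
Bug: WHERE evaluates per row before aggregation, so AVG() is unavailable

Fix: Use a subquery for AVG and a HAVING MIN(...) filter so the condition holds for every row in the group

Corrected query:
SELECT account FROM transactions GROUP BY account HAVING MIN(amount) > (SELECT AVG(amount) FROM transactions)

Result:
account
-------
ACC-102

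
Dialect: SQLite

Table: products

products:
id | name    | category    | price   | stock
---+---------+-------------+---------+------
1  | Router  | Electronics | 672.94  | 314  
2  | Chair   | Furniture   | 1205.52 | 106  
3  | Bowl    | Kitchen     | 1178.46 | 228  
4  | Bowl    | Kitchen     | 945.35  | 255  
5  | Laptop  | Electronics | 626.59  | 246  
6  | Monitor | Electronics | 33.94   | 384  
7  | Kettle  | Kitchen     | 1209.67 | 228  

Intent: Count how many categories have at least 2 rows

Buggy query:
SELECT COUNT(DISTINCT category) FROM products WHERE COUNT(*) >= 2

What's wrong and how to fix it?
Bug: WHERE filters individual rows, not groups, so a group-level COUNT is invalid there

Fix: Group first with HAVING COUNT(*) >= 2, then COUNT the resulting groups

Corrected query:
SELECT COUNT(*) FROM (SELECT category FROM products GROUP BY category HAVING COUNT(*) >= 2)

Result:
COUNT(*)
--------
2       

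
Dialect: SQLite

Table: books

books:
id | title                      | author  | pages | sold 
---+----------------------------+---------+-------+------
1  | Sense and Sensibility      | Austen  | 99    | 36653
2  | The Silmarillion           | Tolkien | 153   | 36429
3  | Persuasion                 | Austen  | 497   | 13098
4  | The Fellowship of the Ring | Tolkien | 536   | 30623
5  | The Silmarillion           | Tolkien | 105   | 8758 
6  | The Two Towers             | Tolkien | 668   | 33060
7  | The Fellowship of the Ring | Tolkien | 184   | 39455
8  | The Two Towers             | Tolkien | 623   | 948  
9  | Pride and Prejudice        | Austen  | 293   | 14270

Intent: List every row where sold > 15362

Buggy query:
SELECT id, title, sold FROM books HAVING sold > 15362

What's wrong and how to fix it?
Bug: HAVING filters the output of aggregation, but this query has no GROUP BY and no aggregate functions, so SQLite rejects it (HAVING clause on a non-aggregate query); the condition here is per row

Fix: Use WHERE for row-level filtering

Corrected query:
SELECT id, title, sold FROM books WHERE sold > 15362

Result:
id | title                      | sold 
---+----------------------------+------
1  | Sense and Sensibility      | 36653
2  | The Silmarillion           | 36429
4  | The Fellowship of the Ring | 30623
6  | The Two Towers             | 33060
7  | The Fellowship of the Ring | 39455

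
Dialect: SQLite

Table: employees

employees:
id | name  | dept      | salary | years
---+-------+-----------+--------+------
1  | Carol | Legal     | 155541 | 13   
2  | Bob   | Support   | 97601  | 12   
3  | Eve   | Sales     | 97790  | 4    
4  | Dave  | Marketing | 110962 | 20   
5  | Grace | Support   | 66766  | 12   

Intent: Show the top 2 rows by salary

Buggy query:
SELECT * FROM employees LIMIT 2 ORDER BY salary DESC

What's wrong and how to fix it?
Bug: ORDER BY cannot follow LIMIT; LIMIT is the final clause

Fix: Sort with ORDER BY, then apply LIMIT

Corrected query:
SELECT * FROM employees ORDER BY salary DESC LIMIT 2

Result:
id | name  | dept      | salary | years
---+-------+-----------+--------+------
1  | Carol | Legal     | 155541 | 13   
4  | Dave  | Marketing | 110962 | 20   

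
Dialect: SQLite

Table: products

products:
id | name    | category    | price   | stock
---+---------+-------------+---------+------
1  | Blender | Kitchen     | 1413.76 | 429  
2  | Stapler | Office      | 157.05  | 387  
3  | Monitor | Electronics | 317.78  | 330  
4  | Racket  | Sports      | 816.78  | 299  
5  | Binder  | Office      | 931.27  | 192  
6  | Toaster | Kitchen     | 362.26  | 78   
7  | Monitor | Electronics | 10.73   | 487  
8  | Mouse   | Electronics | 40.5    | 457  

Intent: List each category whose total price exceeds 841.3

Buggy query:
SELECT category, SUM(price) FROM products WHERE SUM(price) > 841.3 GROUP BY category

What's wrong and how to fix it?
Bug: SUM(price) is an aggregate, but WHERE filters rows before aggregation

Fix: Move the aggregate condition to a HAVING clause

Corrected query:
SELECT category, SUM(price) FROM products GROUP BY category HAVING SUM(price) > 841.3

Result:
category | SUM(price)
---------+-----------
Kitchen  | 1776.02   
Office   | 1088.32   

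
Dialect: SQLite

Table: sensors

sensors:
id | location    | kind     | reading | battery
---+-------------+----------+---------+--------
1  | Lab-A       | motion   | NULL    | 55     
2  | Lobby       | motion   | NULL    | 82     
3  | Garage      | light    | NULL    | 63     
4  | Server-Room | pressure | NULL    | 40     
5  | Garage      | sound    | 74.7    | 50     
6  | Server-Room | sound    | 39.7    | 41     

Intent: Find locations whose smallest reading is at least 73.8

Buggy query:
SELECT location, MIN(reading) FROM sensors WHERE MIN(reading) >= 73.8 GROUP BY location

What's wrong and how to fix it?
Bug: Aggregates like MIN are computed per group after WHERE runs

Fix: Replace WHERE with HAVING after the GROUP BY

Corrected query:
SELECT location, MIN(reading) FROM sensors GROUP BY location HAVING MIN(reading) >= 73.8

Result:
location | MIN(reading)
---------+-------------
Garage   | 74.7        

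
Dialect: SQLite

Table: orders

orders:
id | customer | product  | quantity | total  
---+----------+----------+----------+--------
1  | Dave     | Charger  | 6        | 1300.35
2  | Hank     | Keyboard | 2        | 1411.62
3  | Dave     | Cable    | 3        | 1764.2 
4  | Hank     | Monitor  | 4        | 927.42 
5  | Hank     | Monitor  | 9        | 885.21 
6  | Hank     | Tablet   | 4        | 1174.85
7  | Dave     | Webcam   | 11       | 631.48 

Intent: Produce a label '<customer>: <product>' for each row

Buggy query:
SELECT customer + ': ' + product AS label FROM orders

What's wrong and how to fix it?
Bug: SQLite uses || for string concatenation; + coerces text to numbers (yielding 0)

Fix: Replace + with || to concatenate text

Corrected query:
SELECT customer || ': ' || product AS label FROM orders

Result:
label         
--------------
Dave: Charger 
Hank: Keyboard
Dave: Cable   
Hank: Monitor 
Hank: Monitor 
Hank: Tablet  
Dave: Webcam  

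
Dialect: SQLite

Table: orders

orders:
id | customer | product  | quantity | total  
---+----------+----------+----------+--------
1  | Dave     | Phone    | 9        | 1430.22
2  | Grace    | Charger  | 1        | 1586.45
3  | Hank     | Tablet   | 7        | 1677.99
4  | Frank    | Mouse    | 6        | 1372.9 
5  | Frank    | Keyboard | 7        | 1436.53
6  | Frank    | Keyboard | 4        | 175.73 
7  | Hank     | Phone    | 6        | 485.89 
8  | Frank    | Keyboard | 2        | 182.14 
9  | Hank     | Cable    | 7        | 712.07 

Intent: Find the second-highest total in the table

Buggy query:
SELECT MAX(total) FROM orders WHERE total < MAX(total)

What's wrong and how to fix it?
Bug: MAX(total) on the right of the comparison is an aggregate-in-WHERE error

Fix: Put the inner MAX in a scalar subquery

Corrected query:
SELECT MAX(total) FROM orders WHERE total < (SELECT MAX(total) FROM orders)

Result:
MAX(total)
----------
1586.45   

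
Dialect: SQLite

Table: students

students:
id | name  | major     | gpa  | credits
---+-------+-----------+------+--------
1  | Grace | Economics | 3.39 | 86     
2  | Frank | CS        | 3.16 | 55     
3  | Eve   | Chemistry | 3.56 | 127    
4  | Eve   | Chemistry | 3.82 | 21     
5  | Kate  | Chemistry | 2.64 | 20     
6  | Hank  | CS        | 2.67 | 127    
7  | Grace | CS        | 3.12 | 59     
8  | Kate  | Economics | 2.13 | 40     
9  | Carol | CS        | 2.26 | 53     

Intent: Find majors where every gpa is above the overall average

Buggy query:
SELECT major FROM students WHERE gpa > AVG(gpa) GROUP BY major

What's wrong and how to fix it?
Bug: WHERE evaluates per row before aggregation, so AVG() is unavailable

Fix: Compute the overall average in a scalar subquery and compare each group's MIN against it in HAVING

Corrected query:
SELECT major FROM students GROUP BY major HAVING MIN(gpa) > (SELECT AVG(gpa) FROM students)

Result:
(no rows)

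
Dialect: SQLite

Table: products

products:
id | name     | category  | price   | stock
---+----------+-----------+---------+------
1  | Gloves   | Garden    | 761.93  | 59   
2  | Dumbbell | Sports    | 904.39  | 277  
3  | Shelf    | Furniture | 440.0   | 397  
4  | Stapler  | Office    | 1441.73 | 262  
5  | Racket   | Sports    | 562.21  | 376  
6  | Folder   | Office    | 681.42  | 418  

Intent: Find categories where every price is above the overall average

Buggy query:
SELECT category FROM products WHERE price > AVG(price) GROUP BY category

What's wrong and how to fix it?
Bug: WHERE evaluates per row before aggregation, so AVG() is unavailable

Fix: Compute the overall average in a scalar subquery and compare each group's MIN against it in HAVING

Corrected query:
SELECT category FROM products GROUP BY category HAVING MIN(price) > (SELECT AVG(price) FROM products)

Result:
(no rows)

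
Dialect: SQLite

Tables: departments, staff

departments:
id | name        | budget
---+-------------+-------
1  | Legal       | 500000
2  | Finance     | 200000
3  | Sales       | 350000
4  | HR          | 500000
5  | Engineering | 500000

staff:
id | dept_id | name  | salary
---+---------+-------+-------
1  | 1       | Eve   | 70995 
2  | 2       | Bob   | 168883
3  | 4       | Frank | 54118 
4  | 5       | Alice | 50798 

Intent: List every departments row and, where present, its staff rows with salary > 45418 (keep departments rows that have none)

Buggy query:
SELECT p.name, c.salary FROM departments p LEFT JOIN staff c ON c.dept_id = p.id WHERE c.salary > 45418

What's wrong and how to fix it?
Bug: A WHERE condition on the right-hand table after LEFT JOIN drops unmatched parents

Fix: Move the right-table condition into the ON clause so unmatched parents are kept

Corrected query:
SELECT p.name, c.salary FROM departments p LEFT JOIN staff c ON c.dept_id = p.id AND c.salary > 45418

Result:
name        | salary
------------+-------
Legal       | 70995 
Finance     | 168883
Sales       | NULL  
HR          | 54118 
Engineering | 50798 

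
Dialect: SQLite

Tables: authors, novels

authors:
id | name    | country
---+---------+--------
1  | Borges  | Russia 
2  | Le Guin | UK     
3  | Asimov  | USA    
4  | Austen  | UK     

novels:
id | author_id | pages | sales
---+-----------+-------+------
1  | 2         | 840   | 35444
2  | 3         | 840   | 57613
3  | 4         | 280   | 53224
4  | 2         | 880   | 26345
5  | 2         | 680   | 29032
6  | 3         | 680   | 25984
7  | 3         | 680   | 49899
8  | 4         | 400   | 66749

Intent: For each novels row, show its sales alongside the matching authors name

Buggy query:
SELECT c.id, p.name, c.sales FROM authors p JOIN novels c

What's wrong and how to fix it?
Bug: Missing join condition: each novels row is matched to all authors rows instead of just its own

Fix: Specify the join condition linking the foreign key to the parent id

Corrected query:
SELECT c.id, p.name, c.sales FROM authors p JOIN novels c ON c.author_id = p.id

Result:
id | name    | sales
---+---------+------
1  | Le Guin | 35444
2  | Asimov  | 57613
3  | Austen  | 53224
4  | Le Guin | 26345
5  | Le Guin | 29032
6  | Asimov  | 25984
7  | Asimov  | 49899
8  | Austen  | 66749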